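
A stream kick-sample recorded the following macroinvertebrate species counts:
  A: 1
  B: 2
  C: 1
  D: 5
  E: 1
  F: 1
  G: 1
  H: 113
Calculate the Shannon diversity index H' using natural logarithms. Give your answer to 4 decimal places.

0.4793

Total N = 1+2+1+5+1+1+1+113 = 125, so the proportions are 0.008, 0.016, 0.008, 0.04, 0.008, 0.008, 0.008, 0.904 (working shown to 6 dp, full precision carried).
Each pᵢ ln pᵢ term: 0.008×(-4.828314)=-0.038627, 0.016×(-4.135167)=-0.066163, 0.008×(-4.828314)=-0.038627, 0.04×(-3.218876)=-0.128755, 0.008×(-4.828314)=-0.038627, 0.008×(-4.828314)=-0.038627, 0.008×(-4.828314)=-0.038627, 0.904×(-0.100926)=-0.091237.
Sum = -0.479287, so H' = 0.4793.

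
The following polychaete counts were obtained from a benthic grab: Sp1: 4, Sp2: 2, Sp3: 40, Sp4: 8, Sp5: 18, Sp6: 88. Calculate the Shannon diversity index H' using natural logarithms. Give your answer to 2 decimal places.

Total N = 4+2+40+8+18+88 = 160, so the proportions are 0.025, 0.0125, 0.25, 0.05, 0.1125, 0.55 (working shown to 4 dp, full precision carried).
Each pᵢ ln pᵢ term: 0.025×(-3.6889)=-0.0922, 0.0125×(-4.3820)=-0.0548, 0.25×(-1.3863)=-0.3466, 0.05×(-2.9957)=-0.1498, 0.1125×(-2.1848)=-0.2458, 0.55×(-0.5978)=-0.3288.
Sum = -1.2180, so H' = 1.22.

1.22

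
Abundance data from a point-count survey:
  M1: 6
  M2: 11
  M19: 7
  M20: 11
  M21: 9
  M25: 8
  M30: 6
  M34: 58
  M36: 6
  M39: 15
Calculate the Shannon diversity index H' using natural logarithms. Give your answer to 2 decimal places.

Total N = 6+11+7+11+9+8+6+58+6+15 = 137, so the proportions are 0.0438, 0.0803, 0.0511, 0.0803, 0.0657, 0.0584, 0.0438, 0.4234, 0.0438, 0.1095 (working shown to 4 dp, full precision carried).
Each pᵢ ln pᵢ term: 0.0438×(-3.1282)=-0.1370, 0.0803×(-2.5221)=-0.2025, 0.0511×(-2.9741)=-0.1520, 0.0803×(-2.5221)=-0.2025, 0.0657×(-2.7228)=-0.1789, 0.0584×(-2.8405)=-0.1659, 0.0438×(-3.1282)=-0.1370, 0.4234×(-0.8595)=-0.3639, 0.0438×(-3.1282)=-0.1370, 0.1095×(-2.2119)=-0.2422.
Sum = -1.9188, so H' = 1.92.

1.92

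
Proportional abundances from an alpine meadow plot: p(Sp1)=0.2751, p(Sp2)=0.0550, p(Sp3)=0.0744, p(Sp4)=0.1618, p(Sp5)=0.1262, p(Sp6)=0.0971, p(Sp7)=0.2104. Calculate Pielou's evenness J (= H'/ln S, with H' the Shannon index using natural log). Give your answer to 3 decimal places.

H' = −Σ pᵢ ln pᵢ = −((-0.35505) + (-0.15952) + (-0.19331) + (-0.29470) + (-0.26122) + (-0.22644) + (-0.32796)) = 1.81821 (working shown to 5 dp, full precision carried).
With S = 7 species, ln S = 1.94591, so J = 1.81821/1.94591 = 0.93437, i.e. 0.934 to 3 decimal places.

0.934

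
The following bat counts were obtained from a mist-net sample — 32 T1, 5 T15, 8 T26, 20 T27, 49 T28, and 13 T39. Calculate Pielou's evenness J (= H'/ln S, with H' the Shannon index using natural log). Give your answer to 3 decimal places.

0.860

Total N = 32+5+8+20+49+13 = 127, so the proportions are 0.25197, 0.03937, 0.06299, 0.15748, 0.38583, 0.10236 (working shown to 5 dp, full precision carried).
H' = −Σ pᵢ ln pᵢ = −((-0.34733) + (-0.12735) + (-0.17416) + (-0.29110) + (-0.36745) + (-0.23331)) = 1.54069.
With S = 6 species, ln S = 1.79176, so J = 1.54069/1.79176 = 0.85987, i.e. 0.860 to 3 decimal places.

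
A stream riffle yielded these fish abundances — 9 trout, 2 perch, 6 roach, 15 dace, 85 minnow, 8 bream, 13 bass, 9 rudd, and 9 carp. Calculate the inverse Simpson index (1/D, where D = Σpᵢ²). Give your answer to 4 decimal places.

Total N = 9+2+6+15+85+8+13+9+9 = 156, so the proportions are 0.0576923, 0.0128205, 0.0384615, 0.0961538, 0.5448718, 0.0512821, 0.0833333, 0.0576923, 0.0576923 (working shown to 7 dp, full precision carried).
D = 0.0576923² + 0.0128205² + 0.0384615² + 0.0961538² + 0.5448718² + 0.0512821² + 0.0833333² + 0.0576923² + 0.0576923² = 0.0033284 + 0.0001644 + 0.0014793 + 0.0092456 + 0.2968853 + 0.0026298 + 0.0069444 + 0.0033284 + 0.0033284 = 0.3273340.
So 1/D = 3.054984, i.e. 3.0550 to 4 decimal places.

3.0550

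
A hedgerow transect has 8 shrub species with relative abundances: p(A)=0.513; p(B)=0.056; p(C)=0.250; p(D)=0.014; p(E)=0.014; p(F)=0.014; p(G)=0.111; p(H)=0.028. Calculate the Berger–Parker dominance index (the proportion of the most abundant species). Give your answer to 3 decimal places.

0.513

The largest proportion is 0.513, i.e. d = 0.513 to 3 decimal places.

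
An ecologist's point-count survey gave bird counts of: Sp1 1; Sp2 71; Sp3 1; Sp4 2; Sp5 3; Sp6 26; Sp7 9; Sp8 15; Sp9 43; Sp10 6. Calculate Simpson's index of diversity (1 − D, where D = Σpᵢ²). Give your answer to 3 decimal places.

0.747

Total N = 1+71+1+2+3+26+9+15+43+6 = 177, so the proportions are 0.00565, 0.40113, 0.00565, 0.0113, 0.01695, 0.14689, 0.05085, 0.08475, 0.24294, 0.0339 (working shown to 5 dp, full precision carried).
D = 0.00565² + 0.40113² + 0.00565² + 0.0113² + 0.01695² + 0.14689² + 0.05085² + 0.08475² + 0.24294² + 0.0339² = 0.00003 + 0.16091 + 0.00003 + 0.00013 + 0.00029 + 0.02158 + 0.00259 + 0.00718 + 0.05902 + 0.00115 = 0.25290.
So 1 − D = 0.74710, i.e. 0.747 to 3 decimal places.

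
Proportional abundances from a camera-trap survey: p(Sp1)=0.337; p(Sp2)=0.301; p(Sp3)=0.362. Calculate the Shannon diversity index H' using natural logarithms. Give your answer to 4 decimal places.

Each pᵢ ln pᵢ term (working shown to 6 dp, full precision carried): 0.337×(-1.087672)=-0.366546, 0.301×(-1.200645)=-0.361394, 0.362×(-1.016111)=-0.367832.
Sum = -1.095772, so H' = 1.0958.

1.0958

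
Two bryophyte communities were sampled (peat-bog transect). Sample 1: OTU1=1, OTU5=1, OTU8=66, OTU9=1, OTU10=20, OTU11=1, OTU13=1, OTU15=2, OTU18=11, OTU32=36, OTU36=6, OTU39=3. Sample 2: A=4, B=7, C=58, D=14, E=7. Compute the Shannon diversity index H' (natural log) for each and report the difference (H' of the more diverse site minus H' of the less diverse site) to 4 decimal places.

Sample 1: N=149, proportions 0.0067114, 0.0067114, 0.442953, 0.0067114, 0.1342282, 0.0067114, 0.0067114, 0.0134228, 0.0738255, 0.2416107, 0.0402685, 0.0201342, giving H' = 1.5995968 (working shown to 7 dp, full precision carried).
Sample 2: N=90, proportions 0.0444444, 0.0777778, 0.6444444, 0.1555556, 0.0777778, giving H' = 1.1082495.
Difference = |1.5995968 − 1.1082495| = 0.4913473, i.e. 0.4913 to 4 decimal places.

0.4913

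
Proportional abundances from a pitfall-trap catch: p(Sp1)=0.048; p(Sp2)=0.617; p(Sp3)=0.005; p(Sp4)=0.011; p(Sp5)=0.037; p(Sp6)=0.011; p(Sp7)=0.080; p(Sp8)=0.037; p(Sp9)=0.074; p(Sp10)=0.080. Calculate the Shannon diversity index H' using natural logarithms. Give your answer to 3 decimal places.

1.410

Each pᵢ ln pᵢ term (working shown to 5 dp, full precision carried): 0.048×(-3.03655)=-0.14575, 0.617×(-0.48289)=-0.29794, 0.005×(-5.29832)=-0.02649, 0.011×(-4.50986)=-0.04961, 0.037×(-3.29684)=-0.12198, 0.011×(-4.50986)=-0.04961, 0.08×(-2.52573)=-0.20206, 0.037×(-3.29684)=-0.12198, 0.074×(-2.60369)=-0.19267, 0.08×(-2.52573)=-0.20206.
Sum = -1.41016, so H' = 1.410.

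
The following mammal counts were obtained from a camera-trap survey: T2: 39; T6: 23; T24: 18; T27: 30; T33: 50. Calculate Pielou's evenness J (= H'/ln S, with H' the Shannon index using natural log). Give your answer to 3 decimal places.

0.961

Total N = 39+23+18+30+50 = 160, so the proportions are 0.24375, 0.14375, 0.1125, 0.1875, 0.3125 (working shown to 5 dp, full precision carried).
H' = −Σ pᵢ ln pᵢ = −((-0.34408) + (-0.27883) + (-0.24579) + (-0.31387) + (-0.36348)) = 1.54605.
With S = 5 species, ln S = 1.60944, so J = 1.54605/1.60944 = 0.96062, i.e. 0.961 to 3 decimal places.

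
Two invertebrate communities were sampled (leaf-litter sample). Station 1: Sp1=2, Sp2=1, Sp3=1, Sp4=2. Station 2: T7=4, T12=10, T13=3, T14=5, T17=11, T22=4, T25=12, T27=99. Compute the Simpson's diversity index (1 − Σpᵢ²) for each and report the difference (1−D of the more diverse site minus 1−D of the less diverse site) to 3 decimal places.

Station 1: N=6, proportions 0.33333, 0.16667, 0.16667, 0.33333, giving 1−D = 0.72222 (working shown to 5 dp, full precision carried).
Station 2: N=148, proportions 0.02703, 0.06757, 0.02027, 0.03378, 0.07432, 0.02703, 0.08108, 0.66892, giving 1−D = 0.53287.
Difference = |0.72222 − 0.53287| = 0.18935, i.e. 0.189 to 3 decimal places.

0.189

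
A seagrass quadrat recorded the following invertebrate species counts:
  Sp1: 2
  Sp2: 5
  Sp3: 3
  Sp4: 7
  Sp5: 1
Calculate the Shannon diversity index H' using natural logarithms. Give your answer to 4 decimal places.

Total N = 2+5+3+7+1 = 18, so the proportions are 0.111111, 0.277778, 0.166667, 0.388889, 0.055556 (working shown to 6 dp, full precision carried).
Each pᵢ ln pᵢ term: 0.111111×(-2.197225)=-0.244136, 0.277778×(-1.280934)=-0.355815, 0.166667×(-1.791759)=-0.298627, 0.388889×(-0.944462)=-0.367291, 0.055556×(-2.890372)=-0.160576.
Sum = -1.426444, so H' = 1.4264.

1.4264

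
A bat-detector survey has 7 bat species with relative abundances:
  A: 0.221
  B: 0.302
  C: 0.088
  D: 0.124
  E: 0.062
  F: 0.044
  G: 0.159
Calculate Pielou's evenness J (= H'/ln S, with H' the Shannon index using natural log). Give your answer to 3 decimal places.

H' = −Σ pᵢ ln pᵢ = −((-0.33362) + (-0.36159) + (-0.21388) + (-0.25885) + (-0.17240) + (-0.13744) + (-0.29238)) = 1.77015 (working shown to 5 dp, full precision carried).
With S = 7 species, ln S = 1.94591, so J = 1.77015/1.94591 = 0.90968, i.e. 0.910 to 3 decimal places.

0.910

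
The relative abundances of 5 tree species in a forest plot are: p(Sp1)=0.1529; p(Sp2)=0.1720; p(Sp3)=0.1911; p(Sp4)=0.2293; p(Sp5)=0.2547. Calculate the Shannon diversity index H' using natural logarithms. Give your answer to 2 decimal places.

1.59

Each pᵢ ln pᵢ term (working shown to 4 dp, full precision carried): 0.1529×(-1.8780)=-0.2871, 0.172×(-1.7603)=-0.3028, 0.1911×(-1.6550)=-0.3163, 0.2293×(-1.4727)=-0.3377, 0.2547×(-1.3677)=-0.3483.
Sum = -1.5922, so H' = 1.59.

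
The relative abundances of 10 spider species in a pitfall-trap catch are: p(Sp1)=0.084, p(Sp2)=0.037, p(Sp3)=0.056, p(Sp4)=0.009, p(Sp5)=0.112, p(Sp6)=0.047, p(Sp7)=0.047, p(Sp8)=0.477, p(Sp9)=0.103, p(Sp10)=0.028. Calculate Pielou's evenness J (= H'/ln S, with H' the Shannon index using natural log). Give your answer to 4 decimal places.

0.7617

H' = −Σ pᵢ ln pᵢ = −((-0.208063) + (-0.121983) + (-0.161415) + (-0.042395) + (-0.245197) + (-0.143708) + (-0.143708) + (-0.353094) + (-0.234122) + (-0.100115)) = 1.753798 (working shown to 6 dp, full precision carried).
With S = 10 species, ln S = 2.302585, so J = 1.753798/2.302585 = 0.761665, i.e. 0.7617 to 4 decimal places.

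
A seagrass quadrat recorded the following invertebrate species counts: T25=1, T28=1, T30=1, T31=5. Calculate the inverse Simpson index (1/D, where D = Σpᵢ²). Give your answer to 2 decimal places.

Total N = 1+1+1+5 = 8, so the proportions are 0.125, 0.125, 0.125, 0.625 (working shown to 5 dp, full precision carried).
D = 0.125² + 0.125² + 0.125² + 0.625² = 0.01562 + 0.01562 + 0.01562 + 0.39062 = 0.43750.
So 1/D = 2.2857, i.e. 2.29 to 2 decimal places.

2.29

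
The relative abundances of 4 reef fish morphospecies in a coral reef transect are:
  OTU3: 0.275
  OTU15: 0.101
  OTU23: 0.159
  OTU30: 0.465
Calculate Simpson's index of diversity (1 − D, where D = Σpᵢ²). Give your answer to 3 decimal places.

D = 0.275² + 0.101² + 0.159² + 0.465² = 0.07563 + 0.01020 + 0.02528 + 0.21623 = 0.32733 (working shown to 5 dp, full precision carried).
So 1 − D = 0.67267, i.e. 0.673 to 3 decimal places.

0.673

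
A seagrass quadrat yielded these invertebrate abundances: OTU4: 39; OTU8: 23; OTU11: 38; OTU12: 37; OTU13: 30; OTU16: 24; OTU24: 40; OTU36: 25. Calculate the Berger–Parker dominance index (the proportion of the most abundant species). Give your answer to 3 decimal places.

0.156

Total N = 39+23+38+37+30+24+40+25 = 256, so the proportions are 0.15234, 0.08984, 0.14844, 0.14453, 0.11719, 0.09375, 0.15625, 0.09766 (working shown to 5 dp, full precision carried).
The largest proportion is 0.15625, i.e. d = 0.156 to 3 decimal places.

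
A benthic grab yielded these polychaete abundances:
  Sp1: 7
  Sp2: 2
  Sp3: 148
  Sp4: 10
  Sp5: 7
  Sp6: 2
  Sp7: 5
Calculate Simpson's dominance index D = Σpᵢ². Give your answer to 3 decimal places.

0.676

Total N = 7+2+148+10+7+2+5 = 181, so the proportions are 0.03867, 0.01105, 0.81768, 0.05525, 0.03867, 0.01105, 0.02762 (working shown to 5 dp, full precision carried).
D = 0.03867² + 0.01105² + 0.81768² + 0.05525² + 0.03867² + 0.01105² + 0.02762² = 0.00150 + 0.00012 + 0.66860 + 0.00305 + 0.00150 + 0.00012 + 0.00076 = 0.67565.
To 3 decimal places, D = 0.676.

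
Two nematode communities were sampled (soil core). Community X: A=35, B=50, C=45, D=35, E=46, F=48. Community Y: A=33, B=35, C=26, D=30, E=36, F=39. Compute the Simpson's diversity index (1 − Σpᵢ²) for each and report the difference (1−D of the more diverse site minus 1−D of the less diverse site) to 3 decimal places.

Community X: N=259, proportions 0.135135, 0.19305, 0.173745, 0.135135, 0.177606, 0.185328, giving 1−D = 0.830131 (working shown to 6 dp, full precision carried).
Community Y: N=199, proportions 0.165829, 0.175879, 0.130653, 0.150754, 0.180905, 0.19598, giving 1−D = 0.830636.
Difference = |0.830131 − 0.830636| = 0.000505, i.e. 0.001 to 3 decimal places.

0.001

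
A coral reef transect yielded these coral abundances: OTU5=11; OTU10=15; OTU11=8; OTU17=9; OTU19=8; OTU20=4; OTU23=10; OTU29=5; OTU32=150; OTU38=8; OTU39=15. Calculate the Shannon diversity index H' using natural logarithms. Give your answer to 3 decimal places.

Total N = 11+15+8+9+8+4+10+5+150+8+15 = 243, so the proportions are 0.04527, 0.06173, 0.03292, 0.03704, 0.03292, 0.01646, 0.04115, 0.02058, 0.61728, 0.03292, 0.06173 (working shown to 5 dp, full precision carried).
Each pᵢ ln pᵢ term: 0.04527×(-3.09517)=-0.14011, 0.06173×(-2.78501)=-0.17191, 0.03292×(-3.41362)=-0.11238, 0.03704×(-3.29584)=-0.12207, 0.03292×(-3.41362)=-0.11238, 0.01646×(-4.10677)=-0.06760, 0.04115×(-3.19048)=-0.13130, 0.02058×(-3.88362)=-0.07991, 0.61728×(-0.48243)=-0.29779, 0.03292×(-3.41362)=-0.11238, 0.06173×(-2.78501)=-0.17191.
Sum = -1.51975, so H' = 1.520.

1.520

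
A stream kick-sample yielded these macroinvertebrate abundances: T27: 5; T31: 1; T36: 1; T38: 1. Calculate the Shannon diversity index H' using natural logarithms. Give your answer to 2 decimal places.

Total N = 5+1+1+1 = 8, so the proportions are 0.625, 0.125, 0.125, 0.125 (working shown to 4 dp, full precision carried).
Each pᵢ ln pᵢ term: 0.625×(-0.4700)=-0.2938, 0.125×(-2.0794)=-0.2599, 0.125×(-2.0794)=-0.2599, 0.125×(-2.0794)=-0.2599.
Sum = -1.0735, so H' = 1.07.

1.07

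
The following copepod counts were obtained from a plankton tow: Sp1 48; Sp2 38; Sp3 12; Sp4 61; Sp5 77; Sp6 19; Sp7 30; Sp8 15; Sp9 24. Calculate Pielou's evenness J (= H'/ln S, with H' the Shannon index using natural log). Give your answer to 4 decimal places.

Total N = 48+38+12+61+77+19+30+15+24 = 324, so the proportions are 0.148148, 0.117284, 0.037037, 0.188272, 0.237654, 0.058642, 0.092593, 0.046296, 0.074074 (working shown to 6 dp, full precision carried).
H' = −Σ pᵢ ln pᵢ = −((-0.282895) + (-0.251358) + (-0.122068) + (-0.314389) + (-0.341495) + (-0.166327) + (-0.220328) + (-0.142254) + (-0.192792)) = 2.033906.
With S = 9 species, ln S = 2.197225, so J = 2.033906/2.197225 = 0.925670, i.e. 0.9257 to 4 decimal places.

0.9257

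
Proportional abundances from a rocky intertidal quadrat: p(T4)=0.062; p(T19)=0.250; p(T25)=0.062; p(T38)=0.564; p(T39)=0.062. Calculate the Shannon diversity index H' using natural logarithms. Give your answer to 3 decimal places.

1.187

Each pᵢ ln pᵢ term (working shown to 5 dp, full precision carried): 0.062×(-2.78062)=-0.17240, 0.25×(-1.38629)=-0.34657, 0.062×(-2.78062)=-0.17240, 0.564×(-0.57270)=-0.32300, 0.062×(-2.78062)=-0.17240.
Sum = -1.18677, so H' = 1.187.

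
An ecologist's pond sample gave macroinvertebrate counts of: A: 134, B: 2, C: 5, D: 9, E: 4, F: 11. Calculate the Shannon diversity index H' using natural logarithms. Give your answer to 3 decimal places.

0.758

Total N = 134+2+5+9+4+11 = 165, so the proportions are 0.81212, 0.01212, 0.0303, 0.05455, 0.02424, 0.06667 (working shown to 5 dp, full precision carried).
Each pᵢ ln pᵢ term: 0.81212×(-0.20811)=-0.16901, 0.01212×(-4.41280)=-0.05349, 0.0303×(-3.49651)=-0.10595, 0.05455×(-2.90872)=-0.15866, 0.02424×(-3.71965)=-0.09017, 0.06667×(-2.70805)=-0.18054.
Sum = -0.75782, so H' = 0.758.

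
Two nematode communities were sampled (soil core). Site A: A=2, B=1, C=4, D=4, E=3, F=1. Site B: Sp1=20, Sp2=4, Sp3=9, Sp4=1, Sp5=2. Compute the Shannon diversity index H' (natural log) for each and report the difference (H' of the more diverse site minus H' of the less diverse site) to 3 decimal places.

Site A: N=15, proportions 0.13333, 0.06667, 0.26667, 0.26667, 0.2, 0.06667, giving H' = 1.65655 (working shown to 5 dp, full precision carried).
Site B: N=36, proportions 0.55556, 0.11111, 0.25, 0.02778, 0.05556, giving H' = 1.17738.
Difference = |1.65655 − 1.17738| = 0.47917, i.e. 0.479 to 3 decimal places.

0.479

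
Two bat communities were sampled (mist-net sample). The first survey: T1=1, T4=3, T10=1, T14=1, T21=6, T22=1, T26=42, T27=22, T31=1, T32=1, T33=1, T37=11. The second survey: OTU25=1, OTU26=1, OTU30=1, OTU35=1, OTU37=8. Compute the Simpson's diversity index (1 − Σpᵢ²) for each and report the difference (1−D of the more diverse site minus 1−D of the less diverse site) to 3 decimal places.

0.180

The first survey: N=91, proportions 0.010989, 0.032967, 0.010989, 0.010989, 0.065934, 0.010989, 0.461538, 0.241758, 0.010989, 0.010989, 0.010989, 0.120879, giving 1−D = 0.707644 (working shown to 6 dp, full precision carried).
The second survey: N=12, proportions 0.083333, 0.083333, 0.083333, 0.083333, 0.666667, giving 1−D = 0.527778.
Difference = |0.707644 − 0.527778| = 0.179866, i.e. 0.180 to 3 decimal places.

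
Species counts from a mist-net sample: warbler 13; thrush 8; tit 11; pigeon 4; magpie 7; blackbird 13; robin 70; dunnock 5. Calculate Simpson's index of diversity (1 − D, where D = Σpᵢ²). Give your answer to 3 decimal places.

Total N = 13+8+11+4+7+13+70+5 = 131, so the proportions are 0.09924, 0.06107, 0.08397, 0.03053, 0.05344, 0.09924, 0.53435, 0.03817 (working shown to 5 dp, full precision carried).
D = 0.09924² + 0.06107² + 0.08397² + 0.03053² + 0.05344² + 0.09924² + 0.53435² + 0.03817² = 0.00985 + 0.00373 + 0.00705 + 0.00093 + 0.00286 + 0.00985 + 0.28553 + 0.00146 = 0.32125.
So 1 − D = 0.67875, i.e. 0.679 to 3 decimal places.

0.679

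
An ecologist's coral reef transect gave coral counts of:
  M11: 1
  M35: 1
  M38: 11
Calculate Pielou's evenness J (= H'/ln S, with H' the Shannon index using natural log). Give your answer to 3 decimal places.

0.488

Total N = 1+1+11 = 13, so the proportions are 0.07692, 0.07692, 0.84615 (working shown to 5 dp, full precision carried).
H' = −Σ pᵢ ln pᵢ = −((-0.19730) + (-0.19730) + (-0.14135)) = 0.53596.
With S = 3 species, ln S = 1.09861, so J = 0.53596/1.09861 = 0.48785, i.e. 0.488 to 3 decimal places.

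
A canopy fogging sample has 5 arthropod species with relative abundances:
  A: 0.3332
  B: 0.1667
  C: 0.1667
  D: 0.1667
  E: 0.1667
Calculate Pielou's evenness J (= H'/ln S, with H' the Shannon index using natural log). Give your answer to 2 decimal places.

H' = −Σ pᵢ ln pᵢ = −((-0.3662) + (-0.2987) + (-0.2987) + (-0.2987) + (-0.2987)) = 1.5608 (working shown to 4 dp, full precision carried).
With S = 5 species, ln S = 1.6094, so J = 1.5608/1.6094 = 0.9698, i.e. 0.97 to 2 decimal places.

0.97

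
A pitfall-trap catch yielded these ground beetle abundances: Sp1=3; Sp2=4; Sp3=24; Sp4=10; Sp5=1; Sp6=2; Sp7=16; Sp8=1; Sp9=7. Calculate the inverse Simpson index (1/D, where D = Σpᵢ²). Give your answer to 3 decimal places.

4.569

Total N = 3+4+24+10+1+2+16+1+7 = 68, so the proportions are 0.0441176, 0.0588235, 0.3529412, 0.1470588, 0.0147059, 0.0294118, 0.2352941, 0.0147059, 0.1029412 (working shown to 7 dp, full precision carried).
D = 0.0441176² + 0.0588235² + 0.3529412² + 0.1470588² + 0.0147059² + 0.0294118² + 0.2352941² + 0.0147059² + 0.1029412² = 0.0019464 + 0.0034602 + 0.1245675 + 0.0216263 + 0.0002163 + 0.0008651 + 0.0553633 + 0.0002163 + 0.0105969 = 0.2188581.
So 1/D = 4.56917, i.e. 4.569 to 3 decimal places.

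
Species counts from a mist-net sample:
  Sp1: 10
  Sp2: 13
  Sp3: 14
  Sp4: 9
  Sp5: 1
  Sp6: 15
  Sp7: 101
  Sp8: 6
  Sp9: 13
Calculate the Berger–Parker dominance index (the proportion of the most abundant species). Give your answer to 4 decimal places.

0.5549

Total N = 10+13+14+9+1+15+101+6+13 = 182, so the proportions are 0.054945, 0.071429, 0.076923, 0.049451, 0.005495, 0.082418, 0.554945, 0.032967, 0.071429 (working shown to 6 dp, full precision carried).
The largest proportion is 0.554945, i.e. d = 0.5549 to 4 decimal places.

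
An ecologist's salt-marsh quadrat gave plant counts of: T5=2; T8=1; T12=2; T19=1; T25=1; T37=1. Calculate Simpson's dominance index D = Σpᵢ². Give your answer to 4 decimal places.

Total N = 2+1+2+1+1+1 = 8, so the proportions are 0.25, 0.125, 0.25, 0.125, 0.125, 0.125 (working shown to 6 dp, full precision carried).
D = 0.25² + 0.125² + 0.25² + 0.125² + 0.125² + 0.125² = 0.062500 + 0.015625 + 0.062500 + 0.015625 + 0.015625 + 0.015625 = 0.187500.
To 4 decimal places, D = 0.1875.

0.1875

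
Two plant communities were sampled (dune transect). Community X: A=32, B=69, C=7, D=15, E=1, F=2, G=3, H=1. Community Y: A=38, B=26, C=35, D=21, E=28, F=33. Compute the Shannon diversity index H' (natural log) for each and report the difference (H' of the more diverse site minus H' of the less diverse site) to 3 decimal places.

0.459

Community X: N=130, proportions 0.246154, 0.530769, 0.053846, 0.115385, 0.007692, 0.015385, 0.023077, 0.007692, giving H' = 1.313833 (working shown to 6 dp, full precision carried).
Community Y: N=181, proportions 0.209945, 0.143646, 0.19337, 0.116022, 0.154696, 0.18232, giving H' = 1.773097.
Difference = |1.313833 − 1.773097| = 0.459264, i.e. 0.459 to 3 decimal places.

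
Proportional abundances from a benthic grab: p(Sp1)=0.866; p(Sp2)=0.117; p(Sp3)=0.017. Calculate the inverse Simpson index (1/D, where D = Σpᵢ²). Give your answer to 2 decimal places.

D = 0.866² + 0.117² + 0.017² = 0.74996 + 0.01369 + 0.00029 = 0.76393 (working shown to 5 dp, full precision carried).
So 1/D = 1.3090, i.e. 1.31 to 2 decimal places.

1.31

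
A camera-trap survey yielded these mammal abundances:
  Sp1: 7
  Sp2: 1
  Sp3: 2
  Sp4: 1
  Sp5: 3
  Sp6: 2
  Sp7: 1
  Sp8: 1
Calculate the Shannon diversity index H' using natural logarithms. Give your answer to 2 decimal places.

1.80

Total N = 7+1+2+1+3+2+1+1 = 18, so the proportions are 0.3889, 0.0556, 0.1111, 0.0556, 0.1667, 0.1111, 0.0556, 0.0556 (working shown to 4 dp, full precision carried).
Each pᵢ ln pᵢ term: 0.3889×(-0.9445)=-0.3673, 0.0556×(-2.8904)=-0.1606, 0.1111×(-2.1972)=-0.2441, 0.0556×(-2.8904)=-0.1606, 0.1667×(-1.7918)=-0.2986, 0.1111×(-2.1972)=-0.2441, 0.0556×(-2.8904)=-0.1606, 0.0556×(-2.8904)=-0.1606.
Sum = -1.7965, so H' = 1.80.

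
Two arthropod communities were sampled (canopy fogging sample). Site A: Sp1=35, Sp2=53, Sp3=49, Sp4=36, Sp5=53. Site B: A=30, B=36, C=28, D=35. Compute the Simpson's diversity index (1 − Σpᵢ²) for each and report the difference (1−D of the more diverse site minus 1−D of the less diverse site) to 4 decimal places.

Site A: N=226, proportions 0.154867, 0.234513, 0.216814, 0.159292, 0.234513, giving 1−D = 0.793641 (working shown to 6 dp, full precision carried).
Site B: N=129, proportions 0.232558, 0.27907, 0.217054, 0.271318, giving 1−D = 0.747311.
Difference = |0.793641 − 0.747311| = 0.046330, i.e. 0.0463 to 4 decimal places.

0.0463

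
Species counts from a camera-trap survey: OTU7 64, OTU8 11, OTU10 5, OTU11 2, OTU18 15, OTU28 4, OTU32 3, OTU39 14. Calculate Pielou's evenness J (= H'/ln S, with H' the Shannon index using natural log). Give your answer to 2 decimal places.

Total N = 64+11+5+2+15+4+3+14 = 118, so the proportions are 0.5424, 0.0932, 0.0424, 0.0169, 0.1271, 0.0339, 0.0254, 0.1186 (working shown to 4 dp, full precision carried).
H' = −Σ pᵢ ln pᵢ = −((-0.3318) + (-0.2212) + (-0.1340) + (-0.0691) + (-0.2622) + (-0.1147) + (-0.0934) + (-0.2529)) = 1.4793.
With S = 8 species, ln S = 2.0794, so J = 1.4793/2.0794 = 0.7114, i.e. 0.71 to 2 decimal places.

0.71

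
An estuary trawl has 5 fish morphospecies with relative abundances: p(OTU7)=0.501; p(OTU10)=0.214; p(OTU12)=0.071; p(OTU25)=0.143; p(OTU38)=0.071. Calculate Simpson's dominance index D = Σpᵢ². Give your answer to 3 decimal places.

D = 0.501² + 0.214² + 0.071² + 0.143² + 0.071² = 0.25100 + 0.04580 + 0.00504 + 0.02045 + 0.00504 = 0.32733 (working shown to 5 dp, full precision carried).
To 3 decimal places, D = 0.327.

0.327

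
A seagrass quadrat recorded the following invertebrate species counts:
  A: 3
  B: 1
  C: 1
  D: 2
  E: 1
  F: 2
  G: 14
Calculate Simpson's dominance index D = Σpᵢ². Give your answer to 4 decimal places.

Total N = 3+1+1+2+1+2+14 = 24, so the proportions are 0.125, 0.041667, 0.041667, 0.083333, 0.041667, 0.083333, 0.583333 (working shown to 6 dp, full precision carried).
D = 0.125² + 0.041667² + 0.041667² + 0.083333² + 0.041667² + 0.083333² + 0.583333² = 0.015625 + 0.001736 + 0.001736 + 0.006944 + 0.001736 + 0.006944 + 0.340278 = 0.375000.
To 4 decimal places, D = 0.3750.

0.3750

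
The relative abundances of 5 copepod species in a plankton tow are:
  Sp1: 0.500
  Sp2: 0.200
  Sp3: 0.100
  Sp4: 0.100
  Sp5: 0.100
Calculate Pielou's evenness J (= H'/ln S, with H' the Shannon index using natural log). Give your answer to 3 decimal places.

0.845

H' = −Σ pᵢ ln pᵢ = −((-0.34657) + (-0.32189) + (-0.23026) + (-0.23026) + (-0.23026)) = 1.35924 (working shown to 5 dp, full precision carried).
With S = 5 species, ln S = 1.60944, so J = 1.35924/1.60944 = 0.84454, i.e. 0.845 to 3 decimal places.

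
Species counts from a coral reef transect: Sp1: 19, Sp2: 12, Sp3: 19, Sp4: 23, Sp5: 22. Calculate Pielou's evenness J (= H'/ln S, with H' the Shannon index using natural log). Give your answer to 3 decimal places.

0.986

Total N = 19+12+19+23+22 = 95, so the proportions are 0.2, 0.12632, 0.2, 0.24211, 0.23158 (working shown to 5 dp, full precision carried).
H' = −Σ pᵢ ln pᵢ = −((-0.32189) + (-0.26134) + (-0.32189) + (-0.34340) + (-0.33876)) = 1.58728.
With S = 5 species, ln S = 1.60944, so J = 1.58728/1.60944 = 0.98623, i.e. 0.986 to 3 decimal places.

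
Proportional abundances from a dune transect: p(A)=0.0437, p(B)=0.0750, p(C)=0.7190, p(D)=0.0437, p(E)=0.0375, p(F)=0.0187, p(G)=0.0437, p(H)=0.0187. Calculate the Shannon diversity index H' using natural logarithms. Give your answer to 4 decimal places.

Each pᵢ ln pᵢ term (working shown to 6 dp, full precision carried): 0.0437×(-3.130407)=-0.136799, 0.075×(-2.590267)=-0.194270, 0.719×(-0.329894)=-0.237194, 0.0437×(-3.130407)=-0.136799, 0.0375×(-3.283414)=-0.123128, 0.0187×(-3.979232)=-0.074412, 0.0437×(-3.130407)=-0.136799, 0.0187×(-3.979232)=-0.074412.
Sum = -1.113811, so H' = 1.1138.

1.1138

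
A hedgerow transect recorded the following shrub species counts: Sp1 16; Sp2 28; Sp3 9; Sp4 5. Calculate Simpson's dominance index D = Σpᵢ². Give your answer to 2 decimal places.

Total N = 16+28+9+5 = 58, so the proportions are 0.2759, 0.4828, 0.1552, 0.0862 (working shown to 4 dp, full precision carried).
D = 0.2759² + 0.4828² + 0.1552² + 0.0862² = 0.0761 + 0.2331 + 0.0241 + 0.0074 = 0.3407.
To 2 decimal places, D = 0.34.

0.34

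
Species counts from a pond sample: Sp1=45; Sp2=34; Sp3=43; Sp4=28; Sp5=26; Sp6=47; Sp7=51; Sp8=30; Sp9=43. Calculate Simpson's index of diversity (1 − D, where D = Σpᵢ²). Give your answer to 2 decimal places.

0.88

Total N = 45+34+43+28+26+47+51+30+43 = 347, so the proportions are 0.1297, 0.098, 0.1239, 0.0807, 0.0749, 0.1354, 0.147, 0.0865, 0.1239 (working shown to 4 dp, full precision carried).
D = 0.1297² + 0.098² + 0.1239² + 0.0807² + 0.0749² + 0.1354² + 0.147² + 0.0865² + 0.1239² = 0.0168 + 0.0096 + 0.0154 + 0.0065 + 0.0056 + 0.0183 + 0.0216 + 0.0075 + 0.0154 = 0.1167.
So 1 − D = 0.8833, i.e. 0.88 to 2 decimal places.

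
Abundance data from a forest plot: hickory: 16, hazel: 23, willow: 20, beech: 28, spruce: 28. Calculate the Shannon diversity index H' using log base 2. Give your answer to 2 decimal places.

2.29

Total N = 16+23+20+28+28 = 115, so the proportions are 0.1391, 0.2, 0.1739, 0.2435, 0.2435 (working shown to 4 dp, full precision carried).
Each pᵢ log₂ pᵢ term: 0.1391×(-2.8455)=-0.3959, 0.2×(-2.3219)=-0.4644, 0.1739×(-2.5236)=-0.4389, 0.2435×(-2.0381)=-0.4962, 0.2435×(-2.0381)=-0.4962.
Sum = -2.2916, so H' = 2.29.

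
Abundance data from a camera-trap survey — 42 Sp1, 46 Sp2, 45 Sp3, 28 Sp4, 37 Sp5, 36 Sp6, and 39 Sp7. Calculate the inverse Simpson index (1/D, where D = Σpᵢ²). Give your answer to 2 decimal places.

Total N = 42+46+45+28+37+36+39 = 273, so the proportions are 0.153846, 0.168498, 0.164835, 0.102564, 0.135531, 0.131868, 0.142857 (working shown to 6 dp, full precision carried).
D = 0.153846² + 0.168498² + 0.164835² + 0.102564² + 0.135531² + 0.131868² + 0.142857² = 0.023669 + 0.028392 + 0.027171 + 0.010519 + 0.018369 + 0.017389 + 0.020408 = 0.145916.
So 1/D = 6.8532, i.e. 6.85 to 2 decimal places.

6.85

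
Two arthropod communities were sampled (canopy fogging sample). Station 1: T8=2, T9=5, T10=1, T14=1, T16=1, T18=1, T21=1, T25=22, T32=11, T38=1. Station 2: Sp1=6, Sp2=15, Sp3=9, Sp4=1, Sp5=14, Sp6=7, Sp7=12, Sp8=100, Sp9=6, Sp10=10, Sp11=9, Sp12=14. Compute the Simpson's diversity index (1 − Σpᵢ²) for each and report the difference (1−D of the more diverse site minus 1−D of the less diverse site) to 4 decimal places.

0.0320

Station 1: N=46, proportions 0.04347826, 0.10869565, 0.02173913, 0.02173913, 0.02173913, 0.02173913, 0.02173913, 0.47826087, 0.23913043, 0.02173913, giving 1−D = 0.69754253 (working shown to 8 dp, full precision carried).
Station 2: N=203, proportions 0.02955665, 0.07389163, 0.04433498, 0.00492611, 0.06896552, 0.03448276, 0.0591133, 0.49261084, 0.02955665, 0.04926108, 0.04433498, 0.06896552, giving 1−D = 0.72954937.
Difference = |0.69754253 − 0.72954937| = 0.03200684, i.e. 0.0320 to 4 decimal places.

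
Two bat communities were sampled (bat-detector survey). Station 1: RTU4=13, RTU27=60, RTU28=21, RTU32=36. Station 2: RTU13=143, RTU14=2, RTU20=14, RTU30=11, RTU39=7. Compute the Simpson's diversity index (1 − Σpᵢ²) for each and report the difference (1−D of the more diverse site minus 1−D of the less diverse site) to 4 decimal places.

Station 1: N=130, proportions 0.1, 0.461538, 0.161538, 0.276923, giving 1−D = 0.674201 (working shown to 6 dp, full precision carried).
Station 2: N=177, proportions 0.80791, 0.011299, 0.079096, 0.062147, 0.039548, giving 1−D = 0.335472.
Difference = |0.674201 − 0.335472| = 0.338729, i.e. 0.3387 to 4 decimal places.

0.3387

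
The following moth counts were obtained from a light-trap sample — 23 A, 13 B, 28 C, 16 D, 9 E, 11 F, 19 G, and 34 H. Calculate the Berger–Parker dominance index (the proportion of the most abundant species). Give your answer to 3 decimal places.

0.222

Total N = 23+13+28+16+9+11+19+34 = 153, so the proportions are 0.15033, 0.08497, 0.18301, 0.10458, 0.05882, 0.0719, 0.12418, 0.22222 (working shown to 5 dp, full precision carried).
The largest proportion is 0.22222, i.e. d = 0.222 to 3 decimal places.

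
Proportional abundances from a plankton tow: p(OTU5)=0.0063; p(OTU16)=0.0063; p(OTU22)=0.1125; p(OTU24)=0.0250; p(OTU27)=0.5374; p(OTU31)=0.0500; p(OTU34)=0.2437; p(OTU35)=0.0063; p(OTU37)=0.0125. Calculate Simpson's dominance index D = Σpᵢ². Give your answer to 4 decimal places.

0.3642

D = 0.0063² + 0.0063² + 0.1125² + 0.025² + 0.5374² + 0.05² + 0.2437² + 0.0063² + 0.0125² = 0.000040 + 0.000040 + 0.012656 + 0.000625 + 0.288799 + 0.002500 + 0.059390 + 0.000040 + 0.000156 = 0.364245 (working shown to 6 dp, full precision carried).
To 4 decimal places, D = 0.3642.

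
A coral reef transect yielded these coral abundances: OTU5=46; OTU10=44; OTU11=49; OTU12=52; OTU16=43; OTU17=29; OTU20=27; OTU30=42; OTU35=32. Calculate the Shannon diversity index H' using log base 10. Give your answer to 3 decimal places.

Total N = 46+44+49+52+43+29+27+42+32 = 364, so the proportions are 0.12637, 0.12088, 0.13462, 0.14286, 0.11813, 0.07967, 0.07418, 0.11538, 0.08791 (working shown to 5 dp, full precision carried).
Each pᵢ log₁₀ pᵢ term: 0.12637×(-0.89834)=-0.11353, 0.12088×(-0.91765)=-0.11092, 0.13462×(-0.87091)=-0.11724, 0.14286×(-0.84510)=-0.12073, 0.11813×(-0.92763)=-0.10958, 0.07967×(-1.09870)=-0.08753, 0.07418×(-1.12974)=-0.08380, 0.11538×(-0.93785)=-0.10821, 0.08791×(-1.05595)=-0.09283.
Sum = -0.94438, so H' = 0.944.

0.944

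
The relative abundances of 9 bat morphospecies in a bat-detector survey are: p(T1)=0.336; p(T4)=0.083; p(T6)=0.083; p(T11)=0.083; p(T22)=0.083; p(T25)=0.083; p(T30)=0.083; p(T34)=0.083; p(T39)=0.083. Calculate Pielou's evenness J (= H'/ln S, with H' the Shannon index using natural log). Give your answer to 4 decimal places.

0.9189

H' = −Σ pᵢ ln pᵢ = −((-0.366456) + (-0.206580) + (-0.206580) + (-0.206580) + (-0.206580) + (-0.206580) + (-0.206580) + (-0.206580) + (-0.206580)) = 2.019096 (working shown to 6 dp, full precision carried).
With S = 9 species, ln S = 2.197225, so J = 2.019096/2.197225 = 0.918930, i.e. 0.9189 to 4 decimal places.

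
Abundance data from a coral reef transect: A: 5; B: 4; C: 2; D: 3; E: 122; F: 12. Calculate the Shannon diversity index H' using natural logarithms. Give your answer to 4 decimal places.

Total N = 5+4+2+3+122+12 = 148, so the proportions are 0.033784, 0.027027, 0.013514, 0.02027, 0.824324, 0.081081 (working shown to 6 dp, full precision carried).
Each pᵢ ln pᵢ term: 0.033784×(-3.387774)=-0.114452, 0.027027×(-3.610918)=-0.097592, 0.013514×(-4.304065)=-0.058163, 0.02027×(-3.898600)=-0.079026, 0.824324×(-0.193191)=-0.159252, 0.081081×(-2.512306)=-0.203700.
Sum = -0.712186, so H' = 0.7122.

0.7122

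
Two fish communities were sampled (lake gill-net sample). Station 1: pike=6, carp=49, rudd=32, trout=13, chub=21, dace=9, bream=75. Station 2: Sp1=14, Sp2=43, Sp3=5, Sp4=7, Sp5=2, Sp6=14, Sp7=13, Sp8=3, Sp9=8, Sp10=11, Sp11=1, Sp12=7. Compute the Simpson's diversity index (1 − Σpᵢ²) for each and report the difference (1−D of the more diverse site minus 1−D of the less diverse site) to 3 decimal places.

0.066

Station 1: N=205, proportions 0.02927, 0.23902, 0.1561, 0.06341, 0.10244, 0.0439, 0.36585, giving 1−D = 0.76735 (working shown to 5 dp, full precision carried).
Station 2: N=128, proportions 0.10938, 0.33594, 0.03906, 0.05469, 0.01562, 0.10938, 0.10156, 0.02344, 0.0625, 0.08594, 0.00781, 0.05469, giving 1−D = 0.83325.
Difference = |0.76735 − 0.83325| = 0.06590, i.e. 0.066 to 3 decimal places.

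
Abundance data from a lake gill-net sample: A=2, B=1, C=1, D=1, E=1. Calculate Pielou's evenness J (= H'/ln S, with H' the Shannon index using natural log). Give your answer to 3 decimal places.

Total N = 2+1+1+1+1 = 6, so the proportions are 0.33333, 0.16667, 0.16667, 0.16667, 0.16667 (working shown to 5 dp, full precision carried).
H' = −Σ pᵢ ln pᵢ = −((-0.36620) + (-0.29863) + (-0.29863) + (-0.29863) + (-0.29863)) = 1.56071.
With S = 5 species, ln S = 1.60944, so J = 1.56071/1.60944 = 0.96972, i.e. 0.970 to 3 decimal places.

0.970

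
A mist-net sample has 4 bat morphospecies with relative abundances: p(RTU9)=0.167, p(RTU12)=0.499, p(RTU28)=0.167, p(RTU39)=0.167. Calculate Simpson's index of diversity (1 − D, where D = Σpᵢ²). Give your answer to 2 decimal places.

0.67

D = 0.167² + 0.499² + 0.167² + 0.167² = 0.0279 + 0.2490 + 0.0279 + 0.0279 = 0.3327 (working shown to 4 dp, full precision carried).
So 1 − D = 0.6673, i.e. 0.67 to 2 decimal places.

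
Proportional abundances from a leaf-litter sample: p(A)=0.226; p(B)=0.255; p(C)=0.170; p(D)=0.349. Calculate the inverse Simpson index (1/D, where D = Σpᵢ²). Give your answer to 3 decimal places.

D = 0.226² + 0.255² + 0.17² + 0.349² = 0.0510760 + 0.0650250 + 0.0289000 + 0.1218010 = 0.2668020 (working shown to 7 dp, full precision carried).
So 1/D = 3.74810, i.e. 3.748 to 3 decimal places.

3.748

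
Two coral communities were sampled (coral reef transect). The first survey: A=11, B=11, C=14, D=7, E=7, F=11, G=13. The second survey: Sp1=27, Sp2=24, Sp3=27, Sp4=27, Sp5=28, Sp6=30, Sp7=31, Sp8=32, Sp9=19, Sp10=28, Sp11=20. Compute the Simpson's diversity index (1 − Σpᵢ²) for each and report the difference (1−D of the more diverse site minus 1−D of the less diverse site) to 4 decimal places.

The first survey: N=74, proportions 0.148649, 0.148649, 0.189189, 0.094595, 0.094595, 0.148649, 0.175676, giving 1−D = 0.849160 (working shown to 6 dp, full precision carried).
The second survey: N=293, proportions 0.09215, 0.081911, 0.09215, 0.09215, 0.095563, 0.102389, 0.105802, 0.109215, 0.064846, 0.095563, 0.068259, giving 1−D = 0.907081.
Difference = |0.849160 − 0.907081| = 0.057921, i.e. 0.0579 to 4 decimal places.

0.0579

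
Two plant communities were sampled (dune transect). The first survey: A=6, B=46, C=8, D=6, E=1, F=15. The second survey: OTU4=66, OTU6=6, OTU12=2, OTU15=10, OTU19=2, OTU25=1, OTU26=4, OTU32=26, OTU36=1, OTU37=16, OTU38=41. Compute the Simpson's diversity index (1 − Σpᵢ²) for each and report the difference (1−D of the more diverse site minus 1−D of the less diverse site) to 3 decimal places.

0.136

The first survey: N=82, proportions 0.07317, 0.56098, 0.09756, 0.07317, 0.0122, 0.18293, giving 1−D = 0.63147 (working shown to 5 dp, full precision carried).
The second survey: N=175, proportions 0.37714, 0.03429, 0.01143, 0.05714, 0.01143, 0.00571, 0.02286, 0.14857, 0.00571, 0.09143, 0.23429, giving 1−D = 0.76715.
Difference = |0.63147 − 0.76715| = 0.13568, i.e. 0.136 to 3 decimal places.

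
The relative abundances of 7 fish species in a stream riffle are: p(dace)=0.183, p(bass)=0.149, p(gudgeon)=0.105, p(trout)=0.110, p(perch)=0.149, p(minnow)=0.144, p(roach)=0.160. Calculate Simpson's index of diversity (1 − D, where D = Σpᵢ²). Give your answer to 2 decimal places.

0.85

D = 0.183² + 0.149² + 0.105² + 0.11² + 0.149² + 0.144² + 0.16² = 0.0335 + 0.0222 + 0.0110 + 0.0121 + 0.0222 + 0.0207 + 0.0256 = 0.1474 (working shown to 4 dp, full precision carried).
So 1 − D = 0.8526, i.e. 0.85 to 2 decimal places.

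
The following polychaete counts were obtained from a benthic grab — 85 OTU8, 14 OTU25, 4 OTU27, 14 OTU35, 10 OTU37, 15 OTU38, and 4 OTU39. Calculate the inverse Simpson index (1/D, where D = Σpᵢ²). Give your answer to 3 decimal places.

2.673

Total N = 85+14+4+14+10+15+4 = 146, so the proportions are 0.582192, 0.09589, 0.027397, 0.09589, 0.068493, 0.10274, 0.027397 (working shown to 6 dp, full precision carried).
D = 0.582192² + 0.09589² + 0.027397² + 0.09589² + 0.068493² + 0.10274² + 0.027397² = 0.338947 + 0.009195 + 0.000751 + 0.009195 + 0.004691 + 0.010555 + 0.000751 = 0.374085.
So 1/D = 2.67319, i.e. 2.673 to 3 decimal places.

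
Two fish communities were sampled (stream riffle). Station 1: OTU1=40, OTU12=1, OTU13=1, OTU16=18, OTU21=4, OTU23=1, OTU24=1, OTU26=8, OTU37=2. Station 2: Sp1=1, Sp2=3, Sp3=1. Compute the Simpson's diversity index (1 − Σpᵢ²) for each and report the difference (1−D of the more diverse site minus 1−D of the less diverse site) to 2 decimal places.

Station 1: N=76, proportions 0.5263, 0.0132, 0.0132, 0.2368, 0.0526, 0.0132, 0.0132, 0.1053, 0.0263, giving 1−D = 0.6517 (working shown to 4 dp, full precision carried).
Station 2: N=5, proportions 0.2, 0.6, 0.2, giving 1−D = 0.5600.
Difference = |0.6517 − 0.5600| = 0.0917, i.e. 0.09 to 2 decimal places.

0.09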